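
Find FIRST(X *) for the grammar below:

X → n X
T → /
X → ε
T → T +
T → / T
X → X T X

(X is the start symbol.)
{ '*', '/', 'n' }

FIRST sets of the non-terminals involved (from the grammar, by fixed-point iteration):
  FIRST(X) = { '/', 'n', ε }

To compute FIRST(X *), process the symbols left to right:
Symbol X is a non-terminal. Add FIRST(X) \ {ε} = { '/', 'n' }
X is nullable (ε ∈ FIRST(X)), continue to the next symbol.
Symbol * is a terminal. Add '*' and stop.
FIRST(X *) = { '*', '/', 'n' }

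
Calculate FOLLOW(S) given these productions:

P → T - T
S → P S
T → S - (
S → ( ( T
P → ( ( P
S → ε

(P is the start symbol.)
{ '-' }

To compute FOLLOW(S), find every occurrence of S on a right-hand side N → α S β: add FIRST(β) \ {ε}, and if β is empty or nullable also add FOLLOW(N). Iterate to a fixed point.

In S → P S: S is at the end; this adds FOLLOW(S) to itself — nothing new
In T → S - (: S is followed by '-' '(', add FIRST('-' '(') \ {ε} = { '-' }

Taking the union: FOLLOW(S) = { '-' }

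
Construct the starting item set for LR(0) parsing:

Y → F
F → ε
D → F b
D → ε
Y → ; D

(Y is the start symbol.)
{ [F → .], [Y → . ; D], [Y → . F], [Y' → . Y] }

First, augment the grammar with Y' → Y
I₀ = CLOSURE({ [Y' → . Y] }):
  [Y' → . Y] has the dot before Y: add [Y → . F], [Y → . ; D]
  [Y → . F] has the dot before F: add [F → .]
No further items can be added.

I₀ = { [F → .], [Y → . ; D], [Y → . F], [Y' → . Y] }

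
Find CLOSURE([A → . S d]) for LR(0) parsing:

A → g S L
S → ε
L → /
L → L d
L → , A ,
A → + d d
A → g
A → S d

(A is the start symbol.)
{ [A → . S d], [S → .] }

Start with: [A → . S d]
  [A → . S d] has the dot before S: add [S → .]
No further items can be added.

CLOSURE = { [A → . S d], [S → .] }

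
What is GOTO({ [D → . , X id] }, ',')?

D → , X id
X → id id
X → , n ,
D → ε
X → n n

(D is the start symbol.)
GOTO(I, ',') = CLOSURE({ [A → αX.β] : [A → α.Xβ] ∈ I, X = ',' })

Items with dot before ',', with the dot advanced:
  [D → . , X id] → [D → , . X id]
Closure of the advanced items:
  [D → , . X id] has the dot before X: add [X → . id id], [X → . , n ,], [X → . n n]

GOTO = { [D → , . X id], [X → . , n ,], [X → . id id], [X → . n n] }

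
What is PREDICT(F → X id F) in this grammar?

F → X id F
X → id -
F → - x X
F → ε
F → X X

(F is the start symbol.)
{ 'id' }

PREDICT(F → X id F) = (FIRST(RHS) \ {ε}) ∪ (FOLLOW(F) if ε ∈ FIRST(RHS), i.e. RHS ⇒* ε)
FIRST(X) = { 'id' }
FIRST(X id F) = { 'id' }
ε ∉ FIRST(X id F), so FOLLOW(F) is not added.
PREDICT(F → X id F) = { 'id' }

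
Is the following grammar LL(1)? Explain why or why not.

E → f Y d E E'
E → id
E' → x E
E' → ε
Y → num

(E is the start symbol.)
A grammar is LL(1) if for each non-terminal N with multiple productions, the predict sets of those productions are pairwise disjoint, where PREDICT(N → α) = (FIRST(α) \ {ε}) ∪ (FOLLOW(N) if α ⇒* ε).

Relevant sets:
  FOLLOW(E') = { $, 'x' }

For E:
  PREDICT(E → f Y d E E') = { 'f' }
  PREDICT(E → id) = { 'id' }
For E':
  PREDICT(E' → x E) = { 'x' }
  PREDICT(E' → ε) = { $, 'x' }
Y has a single production, so nothing to check there.

Conflict found: Predict set conflict for E': { 'x' }
The grammar is NOT LL(1).

Answer: No. Predict set conflict for E': { 'x' }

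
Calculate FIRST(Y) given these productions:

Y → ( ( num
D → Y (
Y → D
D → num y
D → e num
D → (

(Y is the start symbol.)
To compute FIRST(Y), examine every production with Y on the left-hand side, reading each right-hand side left to right until a non-nullable symbol is reached.

FIRST sets of the other non-terminals involved (by the same procedure, iterated to a fixed point):
  FIRST(D) = { '(', 'e', 'num' }

From Y → ( ( num:
  - '(' is a terminal: add '(' and stop
From Y → D:
  - D is a non-terminal: add FIRST(D) \ {ε} = { '(', 'e', 'num' }
    D is not nullable, so stop

Collecting: FIRST(Y) = { '(', 'e', 'num' }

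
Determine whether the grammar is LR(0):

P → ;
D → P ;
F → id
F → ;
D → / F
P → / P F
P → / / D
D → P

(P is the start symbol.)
A grammar is LR(0) if no state in the canonical LR(0) collection has:
  - both a shift item (dot before a terminal) and a complete item (shift-reduce conflict), or
  - two or more complete items (reduce-reduce conflict; the accept item [P' → P .] counts as a complete item here).

Augment with P' → P and build the canonical LR(0) collection (I0 = CLOSURE({[P' → . P]}), then GOTO on every symbol after a dot until no new states appear). It has 15 states:
  I0: { [P → . / / D], [P → . / P F], [P → . ;], [P' → . P] }  — shift
  I1: { [P → . / / D], [P → . / P F], [P → . ;], [P → / . / D], [P → / . P F] }  — shift
  I2: { [P → ; .] }  — reduce
  I3: { [P' → P .] }  — accept
  I4: { [D → . / F], [D → . P ;], [D → . P], [P → . / / D], [P → . / P F], [P → . ;], [P → / . / D], [P → / . P F], [P → / / . D] }  — shift
  I5: { [F → . ;], [F → . id], [P → / P . F] }  — shift
  I6: { [F → ; .] }  — reduce
  I7: { [P → / P F .] }  — reduce
  I8: { [F → id .] }  — reduce
  I9: { [D → . / F], [D → . P ;], [D → . P], [D → / . F], [F → . ;], [F → . id], [P → . / / D], [P → . / P F], [P → . ;], [P → / . / D], [P → / . P F], [P → / / . D] }  — shift
  I10: { [P → / / D .] }  — reduce
  I11: { [D → P . ;], [D → P .], [F → . ;], [F → . id], [P → / P . F] }  — shift, reduce
  I12: { [D → P ; .], [F → ; .] }  — 2 reduces
  I13: { [F → ; .], [P → ; .] }  — 2 reduces
  I14: { [D → / F .] }  — reduce

Conflict in state I11:
  Shift-reduce conflict between [D → P .] and [D → P . ;]
So the grammar is NOT LR(0).

Answer: No. Shift-reduce conflict between [D → P .] and [D → P . ;]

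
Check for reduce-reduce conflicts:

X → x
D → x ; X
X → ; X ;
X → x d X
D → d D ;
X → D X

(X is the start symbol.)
Augment with X' → X and build the canonical LR(0) collection (I0 = CLOSURE({[X' → . X]}), then GOTO on every symbol after a dot until no new states appear). It has 16 states:
  I0: { [D → . d D ;], [D → . x ; X], [X → . ; X ;], [X → . D X], [X → . x d X], [X → . x], [X' → . X] }  — shift
  I1: { [D → . d D ;], [D → . x ; X], [X → . ; X ;], [X → . D X], [X → . x d X], [X → . x], [X → ; . X ;] }  — shift
  I2: { [D → . d D ;], [D → . x ; X], [X → . ; X ;], [X → . D X], [X → . x d X], [X → . x], [X → D . X] }  — shift
  I3: { [X' → X .] }  — accept
  I4: { [D → . d D ;], [D → . x ; X], [D → d . D ;] }  — shift
  I5: { [D → x . ; X], [X → x . d X], [X → x .] }  — shift, reduce
  I6: { [D → . d D ;], [D → . x ; X], [D → x ; . X], [X → . ; X ;], [X → . D X], [X → . x d X], [X → . x] }  — shift
  I7: { [D → . d D ;], [D → . x ; X], [X → . ; X ;], [X → . D X], [X → . x d X], [X → . x], [X → x d . X] }  — shift
  I8: { [X → x d X .] }  — reduce
  I9: { [D → x ; X .] }  — reduce
  I10: { [D → d D . ;] }  — shift
  I11: { [D → x . ; X] }  — shift
  I12: { [D → d D ; .] }  — reduce
  I13: { [X → D X .] }  — reduce
  I14: { [X → ; X . ;] }  — shift
  I15: { [X → ; X ; .] }  — reduce

No state contains more than one complete item.

Answer: No reduce-reduce conflicts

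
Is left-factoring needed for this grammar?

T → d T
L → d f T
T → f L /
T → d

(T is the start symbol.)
Yes, T has productions with common prefix 'd'

Left-factoring is needed when two productions for the same non-terminal
share a common prefix on the right-hand side.

Productions for T:
  T → d T
  T → f L /
  T → d

Found common prefix 'd' in productions for T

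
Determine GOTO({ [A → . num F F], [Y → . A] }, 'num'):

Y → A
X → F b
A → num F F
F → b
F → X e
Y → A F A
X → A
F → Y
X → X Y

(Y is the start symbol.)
{ [A → . num F F], [A → num . F F], [F → . X e], [F → . Y], [F → . b], [X → . A], [X → . F b], [X → . X Y], [Y → . A F A], [Y → . A] }

GOTO(I, 'num') = CLOSURE({ [A → αX.β] : [A → α.Xβ] ∈ I, X = 'num' })

Items with dot before 'num', with the dot advanced:
  [A → . num F F] → [A → num . F F]
Closure of the advanced items:
  [A → num . F F] has the dot before F: add [F → . b], [F → . X e], [F → . Y]
  [F → . X e] has the dot before X: add [X → . F b], [X → . A], [X → . X Y]
  [F → . Y] has the dot before Y: add [Y → . A], [Y → . A F A]
  [X → . A] has the dot before A: add [A → . num F F]

GOTO = { [A → . num F F], [A → num . F F], [F → . X e], [F → . Y], [F → . b], [X → . A], [X → . F b], [X → . X Y], [Y → . A F A], [Y → . A] }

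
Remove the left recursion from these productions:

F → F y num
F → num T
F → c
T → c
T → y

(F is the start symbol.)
F → num T F'
F → c F'
F' → y num F'
F' → ε
T → c
T → y

F is directly left-recursive. The standard transformation for
  A → A α₁ | ... | A α_m | β₁ | ... | β_n
is
  A  → β₁ A' | ... | β_n A'
  A' → α₁ A' | ... | α_m A' | ε

F → num T becomes F → num T F'
F → c becomes F → c F'
F → F y num becomes F' → y num F'
Add F' → ε

Productions for other non-terminals are unchanged:
  T → c
  T → y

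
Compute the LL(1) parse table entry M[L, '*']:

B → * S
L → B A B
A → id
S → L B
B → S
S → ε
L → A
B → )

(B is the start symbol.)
L → B A B

To find M[L, '*'], we find productions for L where '*' is in the predict set (PREDICT(N → α) = (FIRST(α) \ {ε}) ∪ (FOLLOW(N) if α ⇒* ε)).

Relevant sets:
  FIRST(B) = { ')', '*', 'id', ε }
  FIRST(A) = { 'id' }

L → B A B: PREDICT = { ')', '*', 'id' }
  '*' is in predict set, so this production goes in M[L, '*']
L → A: PREDICT = { 'id' }

M[L, '*'] = L → B A B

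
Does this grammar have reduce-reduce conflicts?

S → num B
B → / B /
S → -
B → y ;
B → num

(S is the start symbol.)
No reduce-reduce conflicts

A reduce-reduce conflict occurs when an LR(0) state has two complete items [A → α .] and [B → β .] — both call for a reduction, and with no lookahead the parser cannot choose between them.

Augment with S' → S and build the canonical LR(0) collection (I0 = CLOSURE({[S' → . S]}), then GOTO on every symbol after a dot until no new states appear). It has 11 states:
  I0: { [S → . -], [S → . num B], [S' → . S] }  — shift
  I1: { [S → - .] }  — reduce
  I2: { [S' → S .] }  — accept
  I3: { [B → . / B /], [B → . num], [B → . y ;], [S → num . B] }  — shift
  I4: { [B → . / B /], [B → . num], [B → . y ;], [B → / . B /] }  — shift
  I5: { [S → num B .] }  — reduce
  I6: { [B → num .] }  — reduce
  I7: { [B → y . ;] }  — shift
  I8: { [B → y ; .] }  — reduce
  I9: { [B → / B . /] }  — shift
  I10: { [B → / B / .] }  — reduce

No state contains more than one complete item.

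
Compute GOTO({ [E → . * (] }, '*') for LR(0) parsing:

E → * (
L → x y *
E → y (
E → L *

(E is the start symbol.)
GOTO(I, '*') = CLOSURE({ [A → αX.β] : [A → α.Xβ] ∈ I, X = '*' })

Items with dot before '*', with the dot advanced:
  [E → . * (] → [E → * . (]
Closure adds nothing (no advanced item has the dot before a non-terminal).

GOTO = { [E → * . (] }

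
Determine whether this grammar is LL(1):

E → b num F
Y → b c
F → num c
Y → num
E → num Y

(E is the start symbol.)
Yes, the grammar is LL(1).

For E:
  PREDICT(E → b num F) = { 'b' }
  PREDICT(E → num Y) = { 'num' }
For Y:
  PREDICT(Y → b c) = { 'b' }
  PREDICT(Y → num) = { 'num' }
F has a single production, so nothing to check there.

All predict sets are disjoint. The grammar IS LL(1).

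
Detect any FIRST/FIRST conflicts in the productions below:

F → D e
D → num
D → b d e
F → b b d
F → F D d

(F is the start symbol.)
Yes. F → D e / F → b b d on { 'b' }; F → D e / F → F D d on { 'b', 'num' }; F → b b d / F → F D d on { 'b' }

A FIRST/FIRST conflict occurs when two productions N → α and N → β for the same non-terminal have FIRST(α) ∩ FIRST(β) ≠ ∅ (with ε ∈ FIRST of a nullable right-hand side, so two nullable alternatives also conflict).

FIRST sets of the non-terminals at (or reachable through a nullable prefix from) the front of some alternative:
  FIRST(D) = { 'b', 'num' }
  FIRST(F) = { 'b', 'num' }

Productions for F:
  F → D e: FIRST = { 'b', 'num' }
  F → b b d: FIRST = { 'b' }
  F → F D d: FIRST = { 'b', 'num' }
Productions for D:
  D → num: FIRST = { 'num' }
  D → b d e: FIRST = { 'b' }

Conflict for F: F → D e and F → b b d
  Overlap: { 'b' }
Conflict for F: F → D e and F → F D d
  Overlap: { 'b', 'num' }
Conflict for F: F → b b d and F → F D d
  Overlap: { 'b' }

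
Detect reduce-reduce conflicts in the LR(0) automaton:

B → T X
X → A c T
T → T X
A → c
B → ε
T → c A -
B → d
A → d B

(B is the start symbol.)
Augment with B' → B and build the canonical LR(0) collection (I0 = CLOSURE({[B' → . B]}), then GOTO on every symbol after a dot until no new states appear). It has 15 states:
  I0: { [B → . T X], [B → . d], [B → .], [B' → . B], [T → . T X], [T → . c A -] }  — shift, reduce
  I1: { [B' → B .] }  — accept
  I2: { [A → . c], [A → . d B], [B → T . X], [T → T . X], [X → . A c T] }  — shift
  I3: { [A → . c], [A → . d B], [T → c . A -] }  — shift
  I4: { [B → d .] }  — reduce
  I5: { [T → c A . -] }  — shift
  I6: { [A → c .] }  — reduce
  I7: { [A → d . B], [B → . T X], [B → . d], [B → .], [T → . T X], [T → . c A -] }  — shift, reduce
  I8: { [A → d B .] }  — reduce
  I9: { [T → c A - .] }  — reduce
  I10: { [X → A . c T] }  — shift
  I11: { [B → T X .], [T → T X .] }  — 2 reduces
  I12: { [T → . T X], [T → . c A -], [X → A c . T] }  — shift
  I13: { [A → . c], [A → . d B], [T → T . X], [X → . A c T], [X → A c T .] }  — shift, reduce
  I14: { [T → T X .] }  — reduce

I11 contains complete items [B → T X .], [T → T X .] — reduce-reduce conflict.

Answer: Yes — I11: [B → T X .] vs [T → T X .]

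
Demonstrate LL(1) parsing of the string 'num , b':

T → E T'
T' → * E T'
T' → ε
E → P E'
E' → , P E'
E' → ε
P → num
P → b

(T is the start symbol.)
LL(1) parsing maintains a stack (initially the start symbol over $) and the input. At each step: if the stack top is a terminal, match it against the current input token; if it is a non-terminal N, replace it with the RHS of M[N, lookahead] (the unique production whose predict set contains the lookahead).

Stack is shown with the top on the left.

Stack        Input      Action
------------------------------
T $          num , b $  output T → E T'
E T' $       num , b $  output E → P E'
P E' T' $    num , b $  output P → num
num E' T' $  num , b $  match 'num'
E' T' $      , b $      output E' → , P E'
, P E' T' $  , b $      match ','
P E' T' $    b $        output P → b
b E' T' $    b $        match 'b'
E' T' $      $          output E' → ε
T' $         $          output T' → ε
$            $          accept

The string is accepted.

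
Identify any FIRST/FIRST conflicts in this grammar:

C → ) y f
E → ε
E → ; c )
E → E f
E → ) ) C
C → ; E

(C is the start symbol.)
A FIRST/FIRST conflict occurs when two productions N → α and N → β for the same non-terminal have FIRST(α) ∩ FIRST(β) ≠ ∅ (with ε ∈ FIRST of a nullable right-hand side, so two nullable alternatives also conflict).

FIRST sets of the non-terminals at (or reachable through a nullable prefix from) the front of some alternative:
  FIRST(E) = { ')', ';', 'f', ε }

Productions for C:
  C → ) y f: FIRST = { ')' }
  C → ; E: FIRST = { ';' }
Productions for E:
  E → ε: FIRST = { ε }
  E → ; c ): FIRST = { ';' }
  E → E f: FIRST = { ')', ';', 'f' }
  E → ) ) C: FIRST = { ')' }

Conflict for E: E → ; c ) and E → E f
  Overlap: { ';' }
Conflict for E: E → E f and E → ) ) C
  Overlap: { ')' }

Answer: Yes. E → ';' c ')' / E → E f on { ';' }; E → E f / E → ')' ')' C on { ')' }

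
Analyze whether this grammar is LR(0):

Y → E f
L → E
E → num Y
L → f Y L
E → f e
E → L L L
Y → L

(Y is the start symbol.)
No. Shift-reduce conflict between [L → E .] and [Y → E . f]

A grammar is LR(0) if no state in the canonical LR(0) collection has:
  - both a shift item (dot before a terminal) and a complete item (shift-reduce conflict), or
  - two or more complete items (reduce-reduce conflict; the accept item [Y' → Y .] counts as a complete item here).

Augment with Y' → Y and build the canonical LR(0) collection (I0 = CLOSURE({[Y' → . Y]}), then GOTO on every symbol after a dot until no new states appear). It has 14 states:
  I0: { [E → . L L L], [E → . f e], [E → . num Y], [L → . E], [L → . f Y L], [Y → . E f], [Y → . L], [Y' → . Y] }  — shift
  I1: { [L → E .], [Y → E . f] }  — shift, reduce
  I2: { [E → . L L L], [E → . f e], [E → . num Y], [E → L . L L], [L → . E], [L → . f Y L], [Y → L .] }  — shift, reduce
  I3: { [Y' → Y .] }  — accept
  I4: { [E → . L L L], [E → . f e], [E → . num Y], [E → f . e], [L → . E], [L → . f Y L], [L → f . Y L], [Y → . E f], [Y → . L] }  — shift
  I5: { [E → . L L L], [E → . f e], [E → . num Y], [E → num . Y], [L → . E], [L → . f Y L], [Y → . E f], [Y → . L] }  — shift
  I6: { [E → num Y .] }  — reduce
  I7: { [E → . L L L], [E → . f e], [E → . num Y], [L → . E], [L → . f Y L], [L → f Y . L] }  — shift
  I8: { [E → f e .] }  — reduce
  I9: { [L → E .] }  — reduce
  I10: { [E → . L L L], [E → . f e], [E → . num Y], [E → L . L L], [L → . E], [L → . f Y L], [L → f Y L .] }  — shift, reduce
  I11: { [E → . L L L], [E → . f e], [E → . num Y], [E → L . L L], [E → L L . L], [L → . E], [L → . f Y L] }  — shift
  I12: { [E → . L L L], [E → . f e], [E → . num Y], [E → L . L L], [E → L L . L], [E → L L L .], [L → . E], [L → . f Y L] }  — shift, reduce
  I13: { [Y → E f .] }  — reduce

Conflict in state I1:
  Shift-reduce conflict between [L → E .] and [Y → E . f]
So the grammar is NOT LR(0).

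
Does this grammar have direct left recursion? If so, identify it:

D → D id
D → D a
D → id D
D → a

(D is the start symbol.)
Direct left recursion occurs when N → N α for some non-terminal N (the right-hand side begins with the left-hand side itself).

D → D id: LEFT RECURSIVE (starts with D)
D → D a: LEFT RECURSIVE (starts with D)
D → id D: starts with id
D → a: starts with a

The grammar has direct left recursion on: D.

Answer: Yes, D is left-recursive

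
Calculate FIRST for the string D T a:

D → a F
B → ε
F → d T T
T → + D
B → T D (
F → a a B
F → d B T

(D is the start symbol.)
{ 'a' }

FIRST sets of the non-terminals involved (from the grammar, by fixed-point iteration):
  FIRST(D) = { 'a' }

To compute FIRST(D T a), process the symbols left to right:
Symbol D is a non-terminal. Add FIRST(D) \ {ε} = { 'a' }
D is not nullable (ε ∉ FIRST(D)), so stop here.
FIRST(D T a) = { 'a' }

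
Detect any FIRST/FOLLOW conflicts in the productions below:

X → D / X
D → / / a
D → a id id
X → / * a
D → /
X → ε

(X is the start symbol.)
A FIRST/FOLLOW conflict occurs when a non-terminal N has a nullable alternative N → β (β ⇒* ε) and another alternative N → α with FIRST(α) ∩ FOLLOW(N) ≠ ∅: on such a lookahead the parser cannot decide between expanding α and letting N vanish via β.

Nullable non-terminals: X.
FIRST sets used below: FIRST(D) = { '/', 'a' }

X: nullable alternative(s) X → ε; FOLLOW(X) = { $ }
  X → D / X: FIRST \ {ε} = { '/', 'a' } — disjoint from FOLLOW(X)
  X → / * a: FIRST \ {ε} = { '/' } — disjoint from FOLLOW(X)
  X → ε: FIRST \ {ε} = { } — this is the only nullable alternative, skip

D has no nullable alternative, so no FIRST/FOLLOW check is needed there.

No FIRST/FOLLOW conflicts found.

Answer: No FIRST/FOLLOW conflicts.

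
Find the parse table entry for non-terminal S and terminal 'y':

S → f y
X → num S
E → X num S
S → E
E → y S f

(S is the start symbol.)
S → E

To find M[S, 'y'], we find productions for S where 'y' is in the predict set (PREDICT(N → α) = (FIRST(α) \ {ε}) ∪ (FOLLOW(N) if α ⇒* ε)).

Relevant sets:
  FIRST(E) = { 'num', 'y' }

S → f y: PREDICT = { 'f' }
S → E: PREDICT = { 'num', 'y' }
  'y' is in predict set, so this production goes in M[S, 'y']

M[S, 'y'] = S → E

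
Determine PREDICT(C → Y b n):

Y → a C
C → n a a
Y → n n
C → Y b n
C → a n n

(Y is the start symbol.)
{ 'a', 'n' }

PREDICT(C → Y b n) = (FIRST(RHS) \ {ε}) ∪ (FOLLOW(C) if ε ∈ FIRST(RHS), i.e. RHS ⇒* ε)
FIRST(Y) = { 'a', 'n' }
FIRST(Y b n) = { 'a', 'n' }
ε ∉ FIRST(Y b n), so FOLLOW(C) is not added.
PREDICT(C → Y b n) = { 'a', 'n' }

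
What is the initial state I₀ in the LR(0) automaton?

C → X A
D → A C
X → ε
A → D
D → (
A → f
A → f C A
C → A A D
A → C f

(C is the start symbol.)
First, augment the grammar with C' → C
I₀ = CLOSURE({ [C' → . C] }):
  [C' → . C] has the dot before C: add [C → . X A], [C → . A A D]
  [C → . X A] has the dot before X: add [X → .]
  [C → . A A D] has the dot before A: add [A → . D], [A → . f], [A → . f C A], [A → . C f]
  [A → . D] has the dot before D: add [D → . A C], [D → . (]
No further items can be added.

I₀ = { [A → . C f], [A → . D], [A → . f C A], [A → . f], [C → . A A D], [C → . X A], [C' → . C], [D → . (], [D → . A C], [X → .] }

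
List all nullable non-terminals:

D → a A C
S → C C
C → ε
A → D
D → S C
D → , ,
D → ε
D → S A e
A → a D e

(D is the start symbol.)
A non-terminal is nullable if it can derive ε (the empty string): either it has an ε-production, or it has a production whose right-hand side consists entirely of nullable non-terminals.

ε-productions: C → ε, D → ε
So C, D are immediately nullable.
S → C C: every symbol on the right is nullable, so S is nullable too.
A → D: every symbol on the right is nullable, so A is nullable too.
Every non-terminal is now nullable.
Nullable = { 'A', 'C', 'D', 'S' }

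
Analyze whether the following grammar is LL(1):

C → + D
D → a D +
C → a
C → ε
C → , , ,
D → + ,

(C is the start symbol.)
Yes, the grammar is LL(1).

A grammar is LL(1) if for each non-terminal N with multiple productions, the predict sets of those productions are pairwise disjoint, where PREDICT(N → α) = (FIRST(α) \ {ε}) ∪ (FOLLOW(N) if α ⇒* ε).

Relevant sets:
  FOLLOW(C) = { $ }

For C:
  PREDICT(C → '+' D) = { '+' }
  PREDICT(C → a) = { 'a' }
  PREDICT(C → ε) = { $ }
  PREDICT(C → ',' ',' ',') = { ',' }
For D:
  PREDICT(D → a D '+') = { 'a' }
  PREDICT(D → '+' ',') = { '+' }

All predict sets are disjoint. The grammar IS LL(1).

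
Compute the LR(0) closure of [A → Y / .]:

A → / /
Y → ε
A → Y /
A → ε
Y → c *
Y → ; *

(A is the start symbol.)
{ [A → Y / .] }

To compute CLOSURE, for each item [A → α.Bβ] where B is a non-terminal, add [B → .γ] for all productions B → γ; repeat for the newly added items until nothing changes.

Start with: [A → Y / .]
The dot is at the end, so nothing is added.

CLOSURE = { [A → Y / .] }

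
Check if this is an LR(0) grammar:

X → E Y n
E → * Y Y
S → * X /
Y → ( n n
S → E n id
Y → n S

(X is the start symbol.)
Yes, the grammar is LR(0)

Augment with X' → X and build the canonical LR(0) collection (I0 = CLOSURE({[X' → . X]}), then GOTO on every symbol after a dot until no new states appear). It has 19 states:
  I0: { [E → . * Y Y], [X → . E Y n], [X' → . X] }  — shift
  I1: { [E → * . Y Y], [Y → . ( n n], [Y → . n S] }  — shift
  I2: { [X → E . Y n], [Y → . ( n n], [Y → . n S] }  — shift
  I3: { [X' → X .] }  — accept
  I4: { [Y → ( . n n] }  — shift
  I5: { [X → E Y . n] }  — shift
  I6: { [E → . * Y Y], [S → . * X /], [S → . E n id], [Y → n . S] }  — shift
  I7: { [E → * . Y Y], [E → . * Y Y], [S → * . X /], [X → . E Y n], [Y → . ( n n], [Y → . n S] }  — shift
  I8: { [S → E . n id] }  — shift
  I9: { [Y → n S .] }  — reduce
  I10: { [S → E n . id] }  — shift
  I11: { [S → E n id .] }  — reduce
  I12: { [S → * X . /] }  — shift
  I13: { [E → * Y . Y], [Y → . ( n n], [Y → . n S] }  — shift
  I14: { [E → * Y Y .] }  — reduce
  I15: { [S → * X / .] }  — reduce
  I16: { [X → E Y n .] }  — reduce
  I17: { [Y → ( n . n] }  — shift
  I18: { [Y → ( n n .] }  — reduce

Every state is either a pure shift/goto state or contains exactly one complete item and nothing to shift — no conflicts. The grammar is LR(0).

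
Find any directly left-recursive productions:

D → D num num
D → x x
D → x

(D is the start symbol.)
Direct left recursion occurs when N → N α for some non-terminal N (the right-hand side begins with the left-hand side itself).

D → D num num: LEFT RECURSIVE (starts with D)
D → x x: starts with x
D → x: starts with x

The grammar has direct left recursion on: D.

Answer: Yes, D is left-recursive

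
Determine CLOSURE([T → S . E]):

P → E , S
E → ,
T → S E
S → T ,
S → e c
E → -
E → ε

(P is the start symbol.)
{ [E → . ,], [E → . -], [E → .], [T → S . E] }

Start with: [T → S . E]
  [T → S . E] has the dot before E: add [E → . ,], [E → . -], [E → .]
No further items can be added.

CLOSURE = { [E → . ,], [E → . -], [E → .], [T → S . E] }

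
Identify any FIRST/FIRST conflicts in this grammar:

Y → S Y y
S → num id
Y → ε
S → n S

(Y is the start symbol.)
No FIRST/FIRST conflicts.

A FIRST/FIRST conflict occurs when two productions N → α and N → β for the same non-terminal have FIRST(α) ∩ FIRST(β) ≠ ∅ (with ε ∈ FIRST of a nullable right-hand side, so two nullable alternatives also conflict).

FIRST sets of the non-terminals at (or reachable through a nullable prefix from) the front of some alternative:
  FIRST(S) = { 'n', 'num' }

Productions for Y:
  Y → S Y y: FIRST = { 'n', 'num' }
  Y → ε: FIRST = { ε }
Productions for S:
  S → num id: FIRST = { 'num' }
  S → n S: FIRST = { 'n' }

All alternatives of each non-terminal have pairwise disjoint FIRST sets.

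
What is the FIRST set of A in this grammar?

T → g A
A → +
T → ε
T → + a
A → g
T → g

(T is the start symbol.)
To compute FIRST(A), examine every production with A on the left-hand side, reading each right-hand side left to right until a non-nullable symbol is reached.

From A → +:
  - '+' is a terminal: add '+' and stop
From A → g:
  - g is a terminal: add 'g' and stop

Collecting: FIRST(A) = { '+', 'g' }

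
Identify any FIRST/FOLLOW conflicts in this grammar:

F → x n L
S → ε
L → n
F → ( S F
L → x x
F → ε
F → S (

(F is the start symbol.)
A FIRST/FOLLOW conflict occurs when a non-terminal N has a nullable alternative N → β (β ⇒* ε) and another alternative N → α with FIRST(α) ∩ FOLLOW(N) ≠ ∅: on such a lookahead the parser cannot decide between expanding α and letting N vanish via β.

Nullable non-terminals: F, S.
FIRST sets used below: FIRST(S) = { ε }

F: nullable alternative(s) F → ε; FOLLOW(F) = { $ }
  F → x n L: FIRST \ {ε} = { 'x' } — disjoint from FOLLOW(F)
  F → ( S F: FIRST \ {ε} = { '(' } — disjoint from FOLLOW(F)
  F → ε: FIRST \ {ε} = { } — this is the only nullable alternative, skip
  F → S (: FIRST \ {ε} = { '(' } — disjoint from FOLLOW(F)
S has a nullable alternative but only one production, so nothing to check.

L has no nullable alternative, so no FIRST/FOLLOW check is needed there.

No FIRST/FOLLOW conflicts found.

Answer: No FIRST/FOLLOW conflicts.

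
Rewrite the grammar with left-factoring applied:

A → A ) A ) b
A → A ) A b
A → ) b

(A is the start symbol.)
Left-factoring transforms A → αβ₁ | αβ₂ into A → αA' and A' → β₁ | β₂
(α is the longest common prefix among the alternatives). Repeat until
no nonterminal has two alternatives with a common prefix.

Round 1: A has alternatives sharing prefix 'A ) A'. Introduce A': A → A ) A A'
  Add: A' → ) b
  Add: A' → b

No remaining common prefixes — done.

Resulting grammar:
A → A ) A A'
A' → ) b
A' → b
A → ) b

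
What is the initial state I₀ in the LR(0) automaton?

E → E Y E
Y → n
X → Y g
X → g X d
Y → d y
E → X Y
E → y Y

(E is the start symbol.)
First, augment the grammar with E' → E
I₀ = CLOSURE({ [E' → . E] }):
  [E' → . E] has the dot before E: add [E → . E Y E], [E → . X Y], [E → . y Y]
  [E → . X Y] has the dot before X: add [X → . Y g], [X → . g X d]
  [X → . Y g] has the dot before Y: add [Y → . n], [Y → . d y]
No further items can be added.

I₀ = { [E → . E Y E], [E → . X Y], [E → . y Y], [E' → . E], [X → . Y g], [X → . g X d], [Y → . d y], [Y → . n] }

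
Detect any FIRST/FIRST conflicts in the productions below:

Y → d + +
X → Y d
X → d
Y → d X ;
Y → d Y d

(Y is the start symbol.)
FIRST sets of the non-terminals at (or reachable through a nullable prefix from) the front of some alternative:
  FIRST(Y) = { 'd' }

Productions for Y:
  Y → d + +: FIRST = { 'd' }
  Y → d X ;: FIRST = { 'd' }
  Y → d Y d: FIRST = { 'd' }
Productions for X:
  X → Y d: FIRST = { 'd' }
  X → d: FIRST = { 'd' }

Conflict for Y: Y → d + + and Y → d X ;
  Overlap: { 'd' }
Conflict for Y: Y → d + + and Y → d Y d
  Overlap: { 'd' }
Conflict for Y: Y → d X ; and Y → d Y d
  Overlap: { 'd' }
Conflict for X: X → Y d and X → d
  Overlap: { 'd' }

Answer: Yes. Y → d '+' '+' / Y → d X ';' on { 'd' }; Y → d '+' '+' / Y → d Y d on { 'd' }; Y → d X ';' / Y → d Y d on { 'd' }; X → Y d / X → d on { 'd' }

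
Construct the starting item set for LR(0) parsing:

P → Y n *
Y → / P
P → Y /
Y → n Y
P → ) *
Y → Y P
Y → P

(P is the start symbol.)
{ [P → . ) *], [P → . Y /], [P → . Y n *], [P' → . P], [Y → . / P], [Y → . P], [Y → . Y P], [Y → . n Y] }

First, augment the grammar with P' → P
I₀ = CLOSURE({ [P' → . P] }):
  [P' → . P] has the dot before P: add [P → . Y n *], [P → . Y /], [P → . ) *]
  [P → . Y n *] has the dot before Y: add [Y → . / P], [Y → . n Y], [Y → . Y P], [Y → . P]
No further items can be added.

I₀ = { [P → . ) *], [P → . Y /], [P → . Y n *], [P' → . P], [Y → . / P], [Y → . P], [Y → . Y P], [Y → . n Y] }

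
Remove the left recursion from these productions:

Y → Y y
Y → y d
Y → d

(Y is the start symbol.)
Y → y d Y'
Y → d Y'
Y' → y Y'
Y' → ε

Y is directly left-recursive. The standard transformation for
  A → A α₁ | ... | A α_m | β₁ | ... | β_n
is
  A  → β₁ A' | ... | β_n A'
  A' → α₁ A' | ... | α_m A' | ε

Y → y d becomes Y → y d Y'
Y → d becomes Y → d Y'
Y → Y y becomes Y' → y Y'
Add Y' → ε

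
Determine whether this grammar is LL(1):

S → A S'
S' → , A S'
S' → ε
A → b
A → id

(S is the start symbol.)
A grammar is LL(1) if for each non-terminal N with multiple productions, the predict sets of those productions are pairwise disjoint, where PREDICT(N → α) = (FIRST(α) \ {ε}) ∪ (FOLLOW(N) if α ⇒* ε).

Relevant sets:
  FOLLOW(S') = { $ }

For S':
  PREDICT(S' → ',' A S') = { ',' }
  PREDICT(S' → ε) = { $ }
For A:
  PREDICT(A → b) = { 'b' }
  PREDICT(A → id) = { 'id' }
S has a single production, so nothing to check there.

All predict sets are disjoint. The grammar IS LL(1).

Answer: Yes, the grammar is LL(1).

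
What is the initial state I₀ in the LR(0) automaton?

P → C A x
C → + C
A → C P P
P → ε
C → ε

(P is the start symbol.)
{ [C → . + C], [C → .], [P → . C A x], [P → .], [P' → . P] }

First, augment the grammar with P' → P
I₀ = CLOSURE({ [P' → . P] }):
  [P' → . P] has the dot before P: add [P → . C A x], [P → .]
  [P → . C A x] has the dot before C: add [C → . + C], [C → .]
No further items can be added.

I₀ = { [C → . + C], [C → .], [P → . C A x], [P → .], [P' → . P] }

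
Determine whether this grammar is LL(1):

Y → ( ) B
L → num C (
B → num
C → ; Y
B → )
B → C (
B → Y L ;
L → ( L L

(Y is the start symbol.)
A grammar is LL(1) if for each non-terminal N with multiple productions, the predict sets of those productions are pairwise disjoint, where PREDICT(N → α) = (FIRST(α) \ {ε}) ∪ (FOLLOW(N) if α ⇒* ε).

Relevant sets:
  FIRST(C) = { ';' }
  FIRST(Y) = { '(' }

For L:
  PREDICT(L → num C '(') = { 'num' }
  PREDICT(L → '(' L L) = { '(' }
For B:
  PREDICT(B → num) = { 'num' }
  PREDICT(B → ')') = { ')' }
  PREDICT(B → C '(') = { ';' }
  PREDICT(B → Y L ';') = { '(' }
Y, C have a single production, so nothing to check there.

All predict sets are disjoint. The grammar IS LL(1).

Answer: Yes, the grammar is LL(1).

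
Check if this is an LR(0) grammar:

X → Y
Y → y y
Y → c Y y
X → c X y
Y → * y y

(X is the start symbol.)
Augment with X' → X and build the canonical LR(0) collection (I0 = CLOSURE({[X' → . X]}), then GOTO on every symbol after a dot until no new states appear). It has 13 states:
  I0: { [X → . Y], [X → . c X y], [X' → . X], [Y → . * y y], [Y → . c Y y], [Y → . y y] }  — shift
  I1: { [Y → * . y y] }  — shift
  I2: { [X' → X .] }  — accept
  I3: { [X → Y .] }  — reduce
  I4: { [X → . Y], [X → . c X y], [X → c . X y], [Y → . * y y], [Y → . c Y y], [Y → . y y], [Y → c . Y y] }  — shift
  I5: { [Y → y . y] }  — shift
  I6: { [Y → y y .] }  — reduce
  I7: { [X → c X . y] }  — shift
  I8: { [X → Y .], [Y → c Y . y] }  — shift, reduce
  I9: { [Y → c Y y .] }  — reduce
  I10: { [X → c X y .] }  — reduce
  I11: { [Y → * y . y] }  — shift
  I12: { [Y → * y y .] }  — reduce

Conflict in state I8:
  Shift-reduce conflict between [X → Y .] and [Y → c Y . y]
So the grammar is NOT LR(0).

Answer: No. Shift-reduce conflict between [X → Y .] and [Y → c Y . y]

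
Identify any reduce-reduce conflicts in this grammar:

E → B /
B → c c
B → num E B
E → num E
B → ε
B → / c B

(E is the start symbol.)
Augment with E' → E and build the canonical LR(0) collection (I0 = CLOSURE({[E' → . E]}), then GOTO on every symbol after a dot until no new states appear). It has 14 states:
  I0: { [B → . / c B], [B → . c c], [B → . num E B], [B → .], [E → . B /], [E → . num E], [E' → . E] }  — shift, reduce
  I1: { [B → / . c B] }  — shift
  I2: { [E → B . /] }  — shift
  I3: { [E' → E .] }  — accept
  I4: { [B → c . c] }  — shift
  I5: { [B → . / c B], [B → . c c], [B → . num E B], [B → .], [B → num . E B], [E → . B /], [E → . num E], [E → num . E] }  — shift, reduce
  I6: { [B → . / c B], [B → . c c], [B → . num E B], [B → .], [B → num E . B], [E → num E .] }  — shift, 2 reduces
  I7: { [B → num E B .] }  — reduce
  I8: { [B → . / c B], [B → . c c], [B → . num E B], [B → .], [B → num . E B], [E → . B /], [E → . num E] }  — shift, reduce
  I9: { [B → . / c B], [B → . c c], [B → . num E B], [B → .], [B → num E . B] }  — shift, reduce
  I10: { [B → c c .] }  — reduce
  I11: { [E → B / .] }  — reduce
  I12: { [B → . / c B], [B → . c c], [B → . num E B], [B → .], [B → / c . B] }  — shift, reduce
  I13: { [B → / c B .] }  — reduce

I6 contains complete items [B → .], [E → num E .] — reduce-reduce conflict.

Answer: Yes — I6: [B → .] vs [E → num E .]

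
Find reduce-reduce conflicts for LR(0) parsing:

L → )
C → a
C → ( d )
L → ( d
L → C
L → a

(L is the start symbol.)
A reduce-reduce conflict occurs when an LR(0) state has two complete items [A → α .] and [B → β .] — both call for a reduction, and with no lookahead the parser cannot choose between them.

Augment with L' → L and build the canonical LR(0) collection (I0 = CLOSURE({[L' → . L]}), then GOTO on every symbol after a dot until no new states appear). It has 8 states:
  I0: { [C → . ( d )], [C → . a], [L → . ( d], [L → . )], [L → . C], [L → . a], [L' → . L] }  — shift
  I1: { [C → ( . d )], [L → ( . d] }  — shift
  I2: { [L → ) .] }  — reduce
  I3: { [L → C .] }  — reduce
  I4: { [L' → L .] }  — accept
  I5: { [C → a .], [L → a .] }  — 2 reduces
  I6: { [C → ( d . )], [L → ( d .] }  — shift, reduce
  I7: { [C → ( d ) .] }  — reduce

I5 contains complete items [C → a .], [L → a .] — reduce-reduce conflict.

Answer: Yes — I5: [C → a .] vs [L → a .]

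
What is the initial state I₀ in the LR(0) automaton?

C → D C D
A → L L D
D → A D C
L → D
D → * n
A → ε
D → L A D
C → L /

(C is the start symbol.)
{ [A → . L L D], [A → .], [C → . D C D], [C → . L /], [C' → . C], [D → . * n], [D → . A D C], [D → . L A D], [L → . D] }

First, augment the grammar with C' → C
I₀ = CLOSURE({ [C' → . C] }):
  [C' → . C] has the dot before C: add [C → . D C D], [C → . L /]
  [C → . D C D] has the dot before D: add [D → . A D C], [D → . * n], [D → . L A D]
  [C → . L /] has the dot before L: add [L → . D]
  [D → . A D C] has the dot before A: add [A → . L L D], [A → .]
No further items can be added.

I₀ = { [A → . L L D], [A → .], [C → . D C D], [C → . L /], [C' → . C], [D → . * n], [D → . A D C], [D → . L A D], [L → . D] }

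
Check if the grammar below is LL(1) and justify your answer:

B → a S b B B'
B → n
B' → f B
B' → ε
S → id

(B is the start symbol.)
A grammar is LL(1) if for each non-terminal N with multiple productions, the predict sets of those productions are pairwise disjoint, where PREDICT(N → α) = (FIRST(α) \ {ε}) ∪ (FOLLOW(N) if α ⇒* ε).

Relevant sets:
  FOLLOW(B') = { $, 'f' }

For B:
  PREDICT(B → a S b B B') = { 'a' }
  PREDICT(B → n) = { 'n' }
For B':
  PREDICT(B' → f B) = { 'f' }
  PREDICT(B' → ε) = { $, 'f' }
S has a single production, so nothing to check there.

Conflict found: Predict set conflict for B': { 'f' }
The grammar is NOT LL(1).

Answer: No. Predict set conflict for B': { 'f' }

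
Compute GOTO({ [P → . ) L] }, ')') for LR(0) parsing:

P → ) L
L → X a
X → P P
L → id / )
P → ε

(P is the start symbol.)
GOTO(I, ')') = CLOSURE({ [A → αX.β] : [A → α.Xβ] ∈ I, X = ')' })

Items with dot before ')', with the dot advanced:
  [P → . ) L] → [P → ) . L]
Closure of the advanced items:
  [P → ) . L] has the dot before L: add [L → . X a], [L → . id / )]
  [L → . X a] has the dot before X: add [X → . P P]
  [X → . P P] has the dot before P: add [P → . ) L], [P → .]

GOTO = { [L → . X a], [L → . id / )], [P → ) . L], [P → . ) L], [P → .], [X → . P P] }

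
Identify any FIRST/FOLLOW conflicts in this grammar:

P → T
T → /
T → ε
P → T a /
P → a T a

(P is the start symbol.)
No FIRST/FOLLOW conflicts.

Nullable non-terminals: P, T.
FIRST sets used below: FIRST(T) = { '/', ε }

P: nullable alternative(s) P → T; FOLLOW(P) = { $ }
  P → T: FIRST \ {ε} = { '/' } — this is the only nullable alternative, skip
  P → T a /: FIRST \ {ε} = { '/', 'a' } — disjoint from FOLLOW(P)
  P → a T a: FIRST \ {ε} = { 'a' } — disjoint from FOLLOW(P)

T: nullable alternative(s) T → ε; FOLLOW(T) = { $, 'a' }
  T → /: FIRST \ {ε} = { '/' } — disjoint from FOLLOW(T)
  T → ε: FIRST \ {ε} = { } — this is the only nullable alternative, skip

No FIRST/FOLLOW conflicts found.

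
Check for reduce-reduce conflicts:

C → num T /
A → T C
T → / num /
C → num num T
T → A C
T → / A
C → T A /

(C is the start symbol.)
No reduce-reduce conflicts

A reduce-reduce conflict occurs when an LR(0) state has two complete items [A → α .] and [B → β .] — both call for a reduction, and with no lookahead the parser cannot choose between them.

Augment with C' → C and build the canonical LR(0) collection (I0 = CLOSURE({[C' → . C]}), then GOTO on every symbol after a dot until no new states appear). It has 18 states:
  I0: { [A → . T C], [C → . T A /], [C → . num T /], [C → . num num T], [C' → . C], [T → . / A], [T → . / num /], [T → . A C] }  — shift
  I1: { [A → . T C], [T → . / A], [T → . / num /], [T → . A C], [T → / . A], [T → / . num /] }  — shift
  I2: { [A → . T C], [C → . T A /], [C → . num T /], [C → . num num T], [T → . / A], [T → . / num /], [T → . A C], [T → A . C] }  — shift
  I3: { [C' → C .] }  — accept
  I4: { [A → . T C], [A → T . C], [C → . T A /], [C → . num T /], [C → . num num T], [C → T . A /], [T → . / A], [T → . / num /], [T → . A C] }  — shift
  I5: { [A → . T C], [C → num . T /], [C → num . num T], [T → . / A], [T → . / num /], [T → . A C] }  — shift
  I6: { [A → . T C], [A → T . C], [C → . T A /], [C → . num T /], [C → . num num T], [C → num T . /], [T → . / A], [T → . / num /], [T → . A C] }  — shift
  I7: { [A → . T C], [C → num num . T], [T → . / A], [T → . / num /], [T → . A C] }  — shift
  I8: { [A → . T C], [A → T . C], [C → . T A /], [C → . num T /], [C → . num num T], [C → num num T .], [T → . / A], [T → . / num /], [T → . A C] }  — shift, reduce
  I9: { [A → T C .] }  — reduce
  I10: { [A → . T C], [C → num T / .], [T → . / A], [T → . / num /], [T → . A C], [T → / . A], [T → / . num /] }  — shift, reduce
  I11: { [A → . T C], [C → . T A /], [C → . num T /], [C → . num num T], [T → . / A], [T → . / num /], [T → . A C], [T → / A .], [T → A . C] }  — shift, reduce
  I12: { [A → . T C], [A → T . C], [C → . T A /], [C → . num T /], [C → . num num T], [T → . / A], [T → . / num /], [T → . A C] }  — shift
  I13: { [T → / num . /] }  — shift
  I14: { [T → / num / .] }  — reduce
  I15: { [T → A C .] }  — reduce
  I16: { [A → . T C], [C → . T A /], [C → . num T /], [C → . num num T], [C → T A . /], [T → . / A], [T → . / num /], [T → . A C], [T → A . C] }  — shift
  I17: { [A → . T C], [C → T A / .], [T → . / A], [T → . / num /], [T → . A C], [T → / . A], [T → / . num /] }  — shift, reduce

No state contains more than one complete item.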